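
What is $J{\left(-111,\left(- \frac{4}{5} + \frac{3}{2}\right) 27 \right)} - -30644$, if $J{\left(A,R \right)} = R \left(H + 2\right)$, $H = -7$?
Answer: $\frac{61099}{2} \approx 30550.0$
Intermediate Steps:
$J{\left(A,R \right)} = - 5 R$ ($J{\left(A,R \right)} = R \left(-7 + 2\right) = R \left(-5\right) = - 5 R$)
$J{\left(-111,\left(- \frac{4}{5} + \frac{3}{2}\right) 27 \right)} - -30644 = - 5 \left(- \frac{4}{5} + \frac{3}{2}\right) 27 - -30644 = - 5 \left(\left(-4\right) \frac{1}{5} + 3 \cdot \frac{1}{2}\right) 27 + 30644 = - 5 \left(- \frac{4}{5} + \frac{3}{2}\right) 27 + 30644 = - 5 \cdot \frac{7}{10} \cdot 27 + 30644 = \left(-5\right) \frac{189}{10} + 30644 = - \frac{189}{2} + 30644 = \frac{61099}{2}$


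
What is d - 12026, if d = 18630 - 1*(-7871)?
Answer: 14475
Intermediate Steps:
d = 26501 (d = 18630 + 7871 = 26501)
d - 12026 = 26501 - 12026 = 14475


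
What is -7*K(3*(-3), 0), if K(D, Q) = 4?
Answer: -28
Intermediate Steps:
-7*K(3*(-3), 0) = -7*4 = -28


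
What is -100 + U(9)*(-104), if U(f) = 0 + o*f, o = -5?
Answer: 4580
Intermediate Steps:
U(f) = -5*f (U(f) = 0 - 5*f = -5*f)
-100 + U(9)*(-104) = -100 - 5*9*(-104) = -100 - 45*(-104) = -100 + 4680 = 4580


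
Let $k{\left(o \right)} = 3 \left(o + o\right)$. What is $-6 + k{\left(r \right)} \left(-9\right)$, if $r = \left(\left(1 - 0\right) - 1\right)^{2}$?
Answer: $-6$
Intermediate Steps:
$r = 0$ ($r = \left(\left(1 + 0\right) - 1\right)^{2} = \left(1 - 1\right)^{2} = 0^{2} = 0$)
$k{\left(o \right)} = 6 o$ ($k{\left(o \right)} = 3 \cdot 2 o = 6 o$)
$-6 + k{\left(r \right)} \left(-9\right) = -6 + 6 \cdot 0 \left(-9\right) = -6 + 0 \left(-9\right) = -6 + 0 = -6$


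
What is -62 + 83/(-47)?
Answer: -2997/47 ≈ -63.766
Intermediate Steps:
-62 + 83/(-47) = -62 - 1/47*83 = -62 - 83/47 = -2997/47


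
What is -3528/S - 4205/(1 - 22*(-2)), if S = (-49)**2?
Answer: -41857/441 ≈ -94.914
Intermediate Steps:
S = 2401
-3528/S - 4205/(1 - 22*(-2)) = -3528/2401 - 4205/(1 - 22*(-2)) = -3528*1/2401 - 4205/(1 + 44) = -72/49 - 4205/45 = -72/49 - 4205*1/45 = -72/49 - 841/9 = -41857/441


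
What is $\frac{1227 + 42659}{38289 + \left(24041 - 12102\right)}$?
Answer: $\frac{21943}{25114} \approx 0.87374$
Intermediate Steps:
$\frac{1227 + 42659}{38289 + \left(24041 - 12102\right)} = \frac{43886}{38289 + 11939} = \frac{43886}{50228} = 43886 \cdot \frac{1}{50228} = \frac{21943}{25114}$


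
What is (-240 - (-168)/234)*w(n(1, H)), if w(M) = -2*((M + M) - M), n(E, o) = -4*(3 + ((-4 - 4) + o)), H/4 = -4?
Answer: 522592/13 ≈ 40199.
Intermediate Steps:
H = -16 (H = 4*(-4) = -16)
n(E, o) = 20 - 4*o (n(E, o) = -4*(3 + (-8 + o)) = -4*(-5 + o) = 20 - 4*o)
w(M) = -2*M (w(M) = -2*(2*M - M) = -2*M)
(-240 - (-168)/234)*w(n(1, H)) = (-240 - (-168)/234)*(-2*(20 - 4*(-16))) = (-240 - (-168)/234)*(-2*(20 + 64)) = (-240 - 1*(-28/39))*(-2*84) = (-240 + 28/39)*(-168) = -9332/39*(-168) = 522592/13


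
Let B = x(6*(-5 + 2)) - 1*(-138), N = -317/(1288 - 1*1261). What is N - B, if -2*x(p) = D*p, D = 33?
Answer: -12062/27 ≈ -446.74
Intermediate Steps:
x(p) = -33*p/2
N = -317/27 (N = -317/(1288 - 1261) = -317/27 ≈ -11.741)
B = 435 (B = -99*(-5 + 2) - 1*(-138) = -99*(-3) + 138 = -33/2*(-18) + 138 = 297 + 138 = 435)
N - B = -317/27 - 1*435 = -317/27 - 435 = -12062/27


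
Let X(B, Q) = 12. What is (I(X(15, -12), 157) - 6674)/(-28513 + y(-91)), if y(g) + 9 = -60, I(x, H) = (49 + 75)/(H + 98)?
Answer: 850873/3644205 ≈ 0.23349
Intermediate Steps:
I(x, H) = 124/(98 + H)
y(g) = -69 (y(g) = -9 - 60 = -69)
(I(X(15, -12), 157) - 6674)/(-28513 + y(-91)) = (124/(98 + 157) - 6674)/(-28513 - 69) = (124/255 - 6674)/(-28582) = (124*(1/255) - 6674)*(-1/28582) = (124/255 - 6674)*(-1/28582) = -1701746/255*(-1/28582) = 850873/3644205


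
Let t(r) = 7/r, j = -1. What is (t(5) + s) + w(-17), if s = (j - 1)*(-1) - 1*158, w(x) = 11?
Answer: -718/5 ≈ -143.60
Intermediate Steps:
s = -156 (s = (-1 - 1)*(-1) - 1*158 = -2*(-1) - 158 = 2 - 158 = -156)
(t(5) + s) + w(-17) = (7/5 - 156) + 11 = -773/5 + 11 = -718/5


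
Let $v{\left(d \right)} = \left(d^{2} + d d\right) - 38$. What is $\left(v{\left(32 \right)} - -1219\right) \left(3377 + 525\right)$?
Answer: $12599558$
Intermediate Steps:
$v{\left(d \right)} = -38 + 2 d^{2}$ ($v{\left(d \right)} = \left(d^{2} + d^{2}\right) - 38 = 2 d^{2} - 38 = -38 + 2 d^{2}$)
$\left(v{\left(32 \right)} - -1219\right) \left(3377 + 525\right) = \left(\left(-38 + 2 \cdot 32^{2}\right) - -1219\right) \left(3377 + 525\right) = \left(\left(-38 + 2 \cdot 1024\right) + 1219\right) 3902 = \left(\left(-38 + 2048\right) + 1219\right) 3902 = \left(2010 + 1219\right) 3902 = 3229 \cdot 3902 = 12599558$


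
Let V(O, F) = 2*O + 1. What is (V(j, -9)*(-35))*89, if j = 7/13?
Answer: -84105/13 ≈ -6469.6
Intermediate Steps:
j = 7/13 (j = 7*(1/13) = 7/13 ≈ 0.53846)
V(O, F) = 1 + 2*O
(V(j, -9)*(-35))*89 = ((1 + 2*(7/13))*(-35))*89 = ((1 + 14/13)*(-35))*89 = ((27/13)*(-35))*89 = -945/13*89 = -84105/13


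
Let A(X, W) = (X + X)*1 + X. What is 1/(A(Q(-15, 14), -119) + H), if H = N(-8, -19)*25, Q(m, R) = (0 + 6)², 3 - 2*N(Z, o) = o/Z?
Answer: 16/1853 ≈ 0.0086346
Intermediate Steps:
N(Z, o) = 3/2 - o/(2*Z)
Q(m, R) = 36 (Q(m, R) = 6² = 36)
A(X, W) = 3*X (A(X, W) = (2*X)*1 + X = 2*X + X = 3*X)
H = 125/16 (H = ((½)*(-1*(-19) + 3*(-8))/(-8))*25 = ((½)*(-⅛)*(19 - 24))*25 = ((½)*(-⅛)*(-5))*25 = (5/16)*25 = 125/16 ≈ 7.8125)
1/(A(Q(-15, 14), -119) + H) = 1/(3*36 + 125/16) = 1/(108 + 125/16) = 1/(1853/16) = 16/1853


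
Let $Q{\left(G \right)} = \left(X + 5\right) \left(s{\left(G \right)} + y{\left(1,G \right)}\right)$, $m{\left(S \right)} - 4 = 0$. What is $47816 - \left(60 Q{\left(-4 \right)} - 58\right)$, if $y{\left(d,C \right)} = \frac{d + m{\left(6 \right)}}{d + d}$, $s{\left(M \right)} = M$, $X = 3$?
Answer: $48594$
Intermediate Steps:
$m{\left(S \right)} = 4$ ($m{\left(S \right)} = 4 + 0 = 4$)
$y{\left(d,C \right)} = \frac{4 + d}{2 d}$ ($y{\left(d,C \right)} = \frac{d + 4}{d + d} = \frac{4 + d}{2 d}$)
$Q{\left(G \right)} = 20 + 8 G$ ($Q{\left(G \right)} = \left(3 + 5\right) \left(G + \frac{4 + 1}{2 \cdot 1}\right) = 8 \left(G + \frac{1}{2} \cdot 1 \cdot 5\right) = 8 \left(G + \frac{5}{2}\right) = 8 \left(\frac{5}{2} + G\right) = 20 + 8 G$)
$47816 - \left(60 Q{\left(-4 \right)} - 58\right) = 47816 - \left(60 \left(20 + 8 \left(-4\right)\right) - 58\right) = 47816 - \left(60 \left(20 - 32\right) - 58\right) = 47816 - \left(60 \left(-12\right) - 58\right) = 47816 - \left(-720 - 58\right) = 47816 - -778 = 47816 + 778 = 48594$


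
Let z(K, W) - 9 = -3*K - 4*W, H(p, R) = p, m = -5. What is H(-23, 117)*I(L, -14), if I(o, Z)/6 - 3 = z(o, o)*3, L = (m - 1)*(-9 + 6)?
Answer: 48024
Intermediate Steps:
L = 18 (L = (-5 - 1)*(-9 + 6) = -6*(-3) = 18)
z(K, W) = 9 - 4*W - 3*K (z(K, W) = 9 + (-3*K - 4*W) = 9 + (-4*W - 3*K) = 9 - 4*W - 3*K)
I(o, Z) = 180 - 126*o (I(o, Z) = 18 + 6*((9 - 4*o - 3*o)*3) = 18 + 6*((9 - 7*o)*3) = 18 + 6*(27 - 21*o) = 18 + (162 - 126*o) = 180 - 126*o)
H(-23, 117)*I(L, -14) = -23*(180 - 126*18) = -23*(180 - 2268) = -23*(-2088) = 48024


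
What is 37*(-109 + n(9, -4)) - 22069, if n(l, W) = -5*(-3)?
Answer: -25547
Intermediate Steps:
n(l, W) = 15
37*(-109 + n(9, -4)) - 22069 = 37*(-109 + 15) - 22069 = 37*(-94) - 22069 = -3478 - 22069 = -25547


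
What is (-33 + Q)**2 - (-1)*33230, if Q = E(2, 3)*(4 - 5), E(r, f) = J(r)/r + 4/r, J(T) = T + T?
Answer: 34599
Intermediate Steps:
J(T) = 2*T
E(r, f) = 2 + 4/r (E(r, f) = (2*r)/r + 4/r = 2 + 4/r)
Q = -4 (Q = (2 + 4/2)*(4 - 5) = (2 + 4*(1/2))*(-1) = (2 + 2)*(-1) = 4*(-1) = -4)
(-33 + Q)**2 - (-1)*33230 = (-33 - 4)**2 - (-1)*33230 = (-37)**2 - 1*(-33230) = 1369 + 33230 = 34599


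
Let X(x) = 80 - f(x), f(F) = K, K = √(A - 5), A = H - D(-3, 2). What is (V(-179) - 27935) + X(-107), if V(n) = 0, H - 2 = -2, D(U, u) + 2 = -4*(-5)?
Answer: -27855 - I*√23 ≈ -27855.0 - 4.7958*I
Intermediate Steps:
D(U, u) = 18 (D(U, u) = -2 - 4*(-5) = -2 + 20 = 18)
H = 0 (H = 2 - 2 = 0)
A = -18 (A = 0 - 1*18 = 0 - 18 = -18)
K = I*√23 (K = √(-18 - 5) = √(-23) = I*√23 ≈ 4.7958*I)
f(F) = I*√23
X(x) = 80 - I*√23
(V(-179) - 27935) + X(-107) = (0 - 27935) + (80 - I*√23) = -27935 + (80 - I*√23) = -27855 - I*√23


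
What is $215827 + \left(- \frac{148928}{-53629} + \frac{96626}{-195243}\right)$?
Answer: $\frac{2259880825321219}{10470686847} \approx 2.1583 \cdot 10^{5}$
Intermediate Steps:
$215827 + \left(- \frac{148928}{-53629} + \frac{96626}{-195243}\right) = 215827 + \left(\left(-148928\right) \left(- \frac{1}{53629}\right) + 96626 \left(- \frac{1}{195243}\right)\right) = 215827 + \left(\frac{148928}{53629} - \frac{96626}{195243}\right) = 215827 + \frac{23895193750}{10470686847} = \frac{2259880825321219}{10470686847}$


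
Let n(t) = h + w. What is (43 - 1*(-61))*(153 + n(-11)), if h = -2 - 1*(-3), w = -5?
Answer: 15496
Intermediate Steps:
h = 1 (h = -2 + 3 = 1)
n(t) = -4 (n(t) = 1 - 5 = -4)
(43 - 1*(-61))*(153 + n(-11)) = (43 - 1*(-61))*(153 - 4) = (43 + 61)*149 = 104*149 = 15496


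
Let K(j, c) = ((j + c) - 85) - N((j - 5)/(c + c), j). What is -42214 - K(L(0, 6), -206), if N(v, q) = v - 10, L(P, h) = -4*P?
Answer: -17276391/412 ≈ -41933.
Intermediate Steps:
N(v, q) = -10 + v
K(j, c) = -75 + c + j - (-5 + j)/(2*c) (K(j, c) = ((j + c) - 85) - (-10 + (j - 5)/(c + c)) = ((c + j) - 85) - (-10 + (-5 + j)/((2*c))) = (-85 + c + j) - (-10 + (-5 + j)*(1/(2*c))) = (-85 + c + j) - (-10 + (-5 + j)/(2*c)) = (-85 + c + j) + (10 - (-5 + j)/(2*c)) = -75 + c + j - (-5 + j)/(2*c))
-42214 - K(L(0, 6), -206) = -42214 - (5 - (-4)*0 + 2*(-206)*(-75 - 206 - 4*0))/(2*(-206)) = -42214 - (-1)*(5 - 1*0 + 2*(-206)*(-75 - 206 + 0))/(2*206) = -42214 - (-1)*(5 + 0 + 2*(-206)*(-281))/(2*206) = -42214 - (-1)*(5 + 0 + 115772)/(2*206) = -42214 - (-1)*115777/(2*206) = -42214 - 1*(-115777/412) = -42214 + 115777/412 = -17276391/412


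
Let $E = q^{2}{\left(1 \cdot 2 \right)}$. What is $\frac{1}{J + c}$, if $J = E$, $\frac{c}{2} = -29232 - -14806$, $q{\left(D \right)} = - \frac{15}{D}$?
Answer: $- \frac{4}{115183} \approx -3.4727 \cdot 10^{-5}$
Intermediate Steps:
$c = -28852$ ($c = 2 \left(-29232 - -14806\right) = 2 \left(-29232 + 14806\right) = 2 \left(-14426\right) = -28852$)
$E = \frac{225}{4}$ ($E = \left(- \frac{15}{1 \cdot 2}\right)^{2} = \left(- \frac{15}{2}\right)^{2} = \frac{225}{4} \approx 56.25$)
$J = \frac{225}{4} \approx 56.25$
$\frac{1}{J + c} = \frac{1}{\frac{225}{4} - 28852} = \frac{1}{- \frac{115183}{4}} = - \frac{4}{115183}$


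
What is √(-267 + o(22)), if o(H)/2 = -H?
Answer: I*√311 ≈ 17.635*I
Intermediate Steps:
o(H) = -2*H (o(H) = 2*(-H) = -2*H)
√(-267 + o(22)) = √(-267 - 2*22) = √(-267 - 44) = √(-311) = I*√311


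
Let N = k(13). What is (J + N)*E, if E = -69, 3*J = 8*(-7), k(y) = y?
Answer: 391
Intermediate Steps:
N = 13
J = -56/3 (J = (8*(-7))/3 = (⅓)*(-56) = -56/3 ≈ -18.667)
(J + N)*E = (-56/3 + 13)*(-69) = -17/3*(-69) = 391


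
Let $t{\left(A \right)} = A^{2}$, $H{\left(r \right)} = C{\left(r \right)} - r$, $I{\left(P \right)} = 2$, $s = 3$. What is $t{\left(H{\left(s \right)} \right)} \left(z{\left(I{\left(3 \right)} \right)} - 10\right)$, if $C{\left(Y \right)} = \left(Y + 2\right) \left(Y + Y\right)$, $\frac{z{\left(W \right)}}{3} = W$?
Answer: $-2916$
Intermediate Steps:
$z{\left(W \right)} = 3 W$
$C{\left(Y \right)} = 2 Y \left(2 + Y\right)$ ($C{\left(Y \right)} = \left(2 + Y\right) 2 Y = 2 Y \left(2 + Y\right)$)
$H{\left(r \right)} = - r + 2 r \left(2 + r\right)$ ($H{\left(r \right)} = 2 r \left(2 + r\right) - r = - r + 2 r \left(2 + r\right)$)
$t{\left(H{\left(s \right)} \right)} \left(z{\left(I{\left(3 \right)} \right)} - 10\right) = \left(3 \left(3 + 2 \cdot 3\right)\right)^{2} \left(3 \cdot 2 - 10\right) = \left(3 \left(3 + 6\right)\right)^{2} \left(6 - 10\right) = \left(3 \cdot 9\right)^{2} \left(-4\right) = 27^{2} \left(-4\right) = 729 \left(-4\right) = -2916$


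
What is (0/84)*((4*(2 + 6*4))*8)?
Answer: 0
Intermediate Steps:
(0/84)*((4*(2 + 6*4))*8) = (0*(1/84))*((4*(2 + 24))*8) = 0*((4*26)*8) = 0*(104*8) = 0*832 = 0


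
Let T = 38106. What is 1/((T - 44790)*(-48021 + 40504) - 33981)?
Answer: 1/50209647 ≈ 1.9916e-8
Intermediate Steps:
1/((T - 44790)*(-48021 + 40504) - 33981) = 1/((38106 - 44790)*(-48021 + 40504) - 33981) = 1/(-6684*(-7517) - 33981) = 1/(50243628 - 33981) = 1/50209647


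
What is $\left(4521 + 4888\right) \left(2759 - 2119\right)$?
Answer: $6021760$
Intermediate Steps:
$\left(4521 + 4888\right) \left(2759 - 2119\right) = 9409 \cdot 640 = 6021760$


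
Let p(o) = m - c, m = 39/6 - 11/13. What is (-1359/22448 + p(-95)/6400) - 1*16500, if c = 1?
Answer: -3852090763837/233459200 ≈ -16500.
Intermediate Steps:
m = 147/26 (m = 39*(⅙) - 11*1/13 = 13/2 - 11/13 = 147/26 ≈ 5.6538)
p(o) = 121/26 (p(o) = 147/26 - 1*1 = 147/26 - 1 = 121/26)
(-1359/22448 + p(-95)/6400) - 1*16500 = (-1359/22448 + (121/26)/6400) - 1*16500 = (-1359*1/22448 + (121/26)*(1/6400)) - 16500 = (-1359/22448 + 121/166400) - 16500 = -13963837/233459200 - 16500 = -3852090763837/233459200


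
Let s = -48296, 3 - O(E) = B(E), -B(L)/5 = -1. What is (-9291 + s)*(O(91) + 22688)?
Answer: -1306418682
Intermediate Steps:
B(L) = 5 (B(L) = -5*(-1) = 5)
O(E) = -2 (O(E) = 3 - 1*5 = 3 - 5 = -2)
(-9291 + s)*(O(91) + 22688) = (-9291 - 48296)*(-2 + 22688) = -57587*22686 = -1306418682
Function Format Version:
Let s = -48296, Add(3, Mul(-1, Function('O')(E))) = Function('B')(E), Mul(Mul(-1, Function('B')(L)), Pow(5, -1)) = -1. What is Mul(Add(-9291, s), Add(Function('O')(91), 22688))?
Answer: -1306418682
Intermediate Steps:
Function('B')(L) = 5 (Function('B')(L) = Mul(-5, -1) = 5)
Function('O')(E) = -2 (Function('O')(E) = Add(3, Mul(-1, 5)) = Add(3, -5) = -2)
Mul(Add(-9291, s), Add(Function('O')(91), 22688)) = Mul(Add(-9291, -48296), Add(-2, 22688)) = Mul(-57587, 22686) = -1306418682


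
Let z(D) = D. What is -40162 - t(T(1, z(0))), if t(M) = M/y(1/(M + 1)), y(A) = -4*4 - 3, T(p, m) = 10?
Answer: -763068/19 ≈ -40162.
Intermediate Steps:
y(A) = -19 (y(A) = -16 - 3 = -19)
t(M) = -M/19 (t(M) = M/(-19) = M*(-1/19) = -M/19)
-40162 - t(T(1, z(0))) = -40162 - (-1)*10/19 = -40162 - 1*(-10/19) = -40162 + 10/19 = -763068/19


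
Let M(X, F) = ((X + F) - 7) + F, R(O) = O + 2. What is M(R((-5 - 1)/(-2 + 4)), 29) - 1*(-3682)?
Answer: 3732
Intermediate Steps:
R(O) = 2 + O
M(X, F) = -7 + X + 2*F (M(X, F) = ((F + X) - 7) + F = (-7 + F + X) + F = -7 + X + 2*F)
M(R((-5 - 1)/(-2 + 4)), 29) - 1*(-3682) = (-7 + (2 + (-5 - 1)/(-2 + 4)) + 2*29) - 1*(-3682) = (-7 + (2 - 6/2) + 58) + 3682 = (-7 + (2 - 6*½) + 58) + 3682 = (-7 + (2 - 3) + 58) + 3682 = (-7 - 1 + 58) + 3682 = 50 + 3682 = 3732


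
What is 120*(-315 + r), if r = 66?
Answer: -29880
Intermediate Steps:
120*(-315 + r) = 120*(-315 + 66) = 120*(-249) = -29880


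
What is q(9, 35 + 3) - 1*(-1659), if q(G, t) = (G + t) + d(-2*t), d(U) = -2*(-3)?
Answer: 1712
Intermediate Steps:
d(U) = 6
q(G, t) = 6 + G + t (q(G, t) = (G + t) + 6 = 6 + G + t)
q(9, 35 + 3) - 1*(-1659) = (6 + 9 + (35 + 3)) - 1*(-1659) = (6 + 9 + 38) + 1659 = 53 + 1659 = 1712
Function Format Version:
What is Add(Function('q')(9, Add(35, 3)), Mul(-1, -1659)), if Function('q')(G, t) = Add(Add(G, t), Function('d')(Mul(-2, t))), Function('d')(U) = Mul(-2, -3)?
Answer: 1712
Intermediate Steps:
Function('d')(U) = 6
Function('q')(G, t) = Add(6, G, t) (Function('q')(G, t) = Add(Add(G, t), 6) = Add(6, G, t))
Add(Function('q')(9, Add(35, 3)), Mul(-1, -1659)) = Add(Add(6, 9, Add(35, 3)), Mul(-1, -1659)) = Add(Add(6, 9, 38), 1659) = Add(53, 1659) = 1712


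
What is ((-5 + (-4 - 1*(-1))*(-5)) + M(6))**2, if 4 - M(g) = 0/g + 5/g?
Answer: 6241/36 ≈ 173.36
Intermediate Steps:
M(g) = 4 - 5/g (M(g) = 4 - (0/g + 5/g) = 4 - (0 + 5/g) = 4 - 5/g)
((-5 + (-4 - 1*(-1))*(-5)) + M(6))**2 = ((-5 + (-4 - 1*(-1))*(-5)) + (4 - 5/6))**2 = ((-5 + (-4 + 1)*(-5)) + (4 - 5*1/6))**2 = ((-5 - 3*(-5)) + (4 - 5/6))**2 = ((-5 + 15) + 19/6)**2 = (10 + 19/6)**2 = (79/6)**2 = 6241/36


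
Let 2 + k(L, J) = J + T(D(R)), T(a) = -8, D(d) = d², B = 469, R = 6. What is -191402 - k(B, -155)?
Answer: -191237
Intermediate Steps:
k(L, J) = -10 + J (k(L, J) = -2 + (J - 8) = -2 + (-8 + J) = -10 + J)
-191402 - k(B, -155) = -191402 - (-10 - 155) = -191402 - 1*(-165) = -191402 + 165 = -191237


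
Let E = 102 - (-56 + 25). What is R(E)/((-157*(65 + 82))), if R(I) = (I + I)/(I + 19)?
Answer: -1/13188 ≈ -7.5827e-5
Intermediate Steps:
E = 133 (E = 102 - 1*(-31) = 102 + 31 = 133)
R(I) = 2*I/(19 + I) (R(I) = (2*I)/(19 + I) = 2*I/(19 + I))
R(E)/((-157*(65 + 82))) = (2*133/(19 + 133))/((-157*(65 + 82))) = (2*133/152)/((-157*147)) = (2*133*(1/152))/(-23079) = (7/4)*(-1/23079) = -1/13188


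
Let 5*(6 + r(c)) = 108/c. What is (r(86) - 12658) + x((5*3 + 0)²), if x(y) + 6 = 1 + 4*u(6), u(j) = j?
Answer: -2718621/215 ≈ -12645.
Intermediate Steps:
r(c) = -6 + 108/(5*c) (r(c) = -6 + (108/c)/5 = -6 + 108/(5*c))
x(y) = 19 (x(y) = -6 + (1 + 4*6) = -6 + (1 + 24) = -6 + 25 = 19)
(r(86) - 12658) + x((5*3 + 0)²) = ((-6 + (108/5)/86) - 12658) + 19 = ((-6 + (108/5)*(1/86)) - 12658) + 19 = ((-6 + 54/215) - 12658) + 19 = (-1236/215 - 12658) + 19 = -2722706/215 + 19 = -2718621/215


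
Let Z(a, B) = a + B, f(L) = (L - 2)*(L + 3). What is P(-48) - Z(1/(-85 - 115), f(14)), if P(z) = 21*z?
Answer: -242399/200 ≈ -1212.0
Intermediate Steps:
f(L) = (-2 + L)*(3 + L)
Z(a, B) = B + a
P(-48) - Z(1/(-85 - 115), f(14)) = 21*(-48) - ((-6 + 14 + 14²) + 1/(-85 - 115)) = -1008 - ((-6 + 14 + 196) + 1/(-200)) = -1008 - (204 - 1/200) = -1008 - 1*40799/200 = -1008 - 40799/200 = -242399/200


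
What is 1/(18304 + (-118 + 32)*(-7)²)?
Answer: 1/14090 ≈ 7.0972e-5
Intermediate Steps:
1/(18304 + (-118 + 32)*(-7)²) = 1/(18304 - 86*49) = 1/(18304 - 4214) = 1/14090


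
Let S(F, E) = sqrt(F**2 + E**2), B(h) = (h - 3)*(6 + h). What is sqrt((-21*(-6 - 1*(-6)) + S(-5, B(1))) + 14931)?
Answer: sqrt(14931 + sqrt(221)) ≈ 122.25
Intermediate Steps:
B(h) = (-3 + h)*(6 + h)
S(F, E) = sqrt(E**2 + F**2)
sqrt((-21*(-6 - 1*(-6)) + S(-5, B(1))) + 14931) = sqrt((-21*(-6 - 1*(-6)) + sqrt((-18 + 1**2 + 3*1)**2 + (-5)**2)) + 14931) = sqrt((-21*(-6 + 6) + sqrt((-18 + 1 + 3)**2 + 25)) + 14931) = sqrt((-21*0 + sqrt((-14)**2 + 25)) + 14931) = sqrt((0 + sqrt(196 + 25)) + 14931) = sqrt((0 + sqrt(221)) + 14931) = sqrt(sqrt(221) + 14931) = sqrt(14931 + sqrt(221))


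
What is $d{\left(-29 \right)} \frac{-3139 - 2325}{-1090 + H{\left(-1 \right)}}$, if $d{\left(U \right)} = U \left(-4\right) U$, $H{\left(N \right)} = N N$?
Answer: $- \frac{18380896}{1089} \approx -16879.0$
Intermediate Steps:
$H{\left(N \right)} = N^{2}$
$d{\left(U \right)} = - 4 U^{2}$ ($d{\left(U \right)} = - 4 U U = - 4 U^{2}$)
$d{\left(-29 \right)} \frac{-3139 - 2325}{-1090 + H{\left(-1 \right)}} = - 4 \left(-29\right)^{2} \frac{-3139 - 2325}{-1090 + \left(-1\right)^{2}} = \left(-4\right) 841 \left(- \frac{5464}{-1090 + 1}\right) = - 3364 \left(- \frac{5464}{-1089}\right) = - 3364 \left(\left(-5464\right) \left(- \frac{1}{1089}\right)\right) = \left(-3364\right) \frac{5464}{1089} = - \frac{18380896}{1089}$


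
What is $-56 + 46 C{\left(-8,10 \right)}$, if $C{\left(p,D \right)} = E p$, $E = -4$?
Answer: $1416$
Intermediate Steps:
$C{\left(p,D \right)} = - 4 p$
$-56 + 46 C{\left(-8,10 \right)} = -56 + 46 \left(\left(-4\right) \left(-8\right)\right) = -56 + 46 \cdot 32 = -56 + 1472 = 1416$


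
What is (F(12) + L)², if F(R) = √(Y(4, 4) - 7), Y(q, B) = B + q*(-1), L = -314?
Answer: (314 - I*√7)² ≈ 98589.0 - 1662.0*I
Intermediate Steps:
Y(q, B) = B - q
F(R) = I*√7 (F(R) = √((4 - 1*4) - 7) = √((4 - 4) - 7) = √(0 - 7) = √(-7) = I*√7)
(F(12) + L)² = (I*√7 - 314)² = (-314 + I*√7)²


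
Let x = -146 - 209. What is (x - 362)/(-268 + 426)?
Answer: -717/158 ≈ -4.5380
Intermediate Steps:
x = -355
(x - 362)/(-268 + 426) = (-355 - 362)/(-268 + 426) = -717/158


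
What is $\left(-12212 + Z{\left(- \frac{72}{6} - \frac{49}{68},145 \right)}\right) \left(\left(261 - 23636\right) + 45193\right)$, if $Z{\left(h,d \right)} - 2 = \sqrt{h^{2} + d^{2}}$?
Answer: $-266397780 + \frac{54545 \sqrt{3918713}}{34} \approx -2.6322 \cdot 10^{8}$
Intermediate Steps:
$Z{\left(h,d \right)} = 2 + \sqrt{d^{2} + h^{2}}$ ($Z{\left(h,d \right)} = 2 + \sqrt{h^{2} + d^{2}} = 2 + \sqrt{d^{2} + h^{2}}$)
$\left(-12212 + Z{\left(- \frac{72}{6} - \frac{49}{68},145 \right)}\right) \left(\left(261 - 23636\right) + 45193\right) = \left(-12212 + \left(2 + \sqrt{145^{2} + \left(- \frac{72}{6} - \frac{49}{68}\right)^{2}}\right)\right) \left(\left(261 - 23636\right) + 45193\right) = \left(-12212 + \left(2 + \sqrt{21025 + \left(\left(-72\right) \frac{1}{6} - \frac{49}{68}\right)^{2}}\right)\right) \left(\left(261 - 23636\right) + 45193\right) = \left(-12212 + \left(2 + \sqrt{21025 + \left(-12 - \frac{49}{68}\right)^{2}}\right)\right) \left(-23375 + 45193\right) = \left(-12212 + \left(2 + \sqrt{21025 + \left(- \frac{865}{68}\right)^{2}}\right)\right) 21818 = \left(-12212 + \left(2 + \sqrt{21025 + \frac{748225}{4624}}\right)\right) 21818 = \left(-12212 + \left(2 + \sqrt{\frac{97967825}{4624}}\right)\right) 21818 = \left(-12212 + \left(2 + \frac{5 \sqrt{3918713}}{68}\right)\right) 21818 = \left(-12210 + \frac{5 \sqrt{3918713}}{68}\right) 21818 = -266397780 + \frac{54545 \sqrt{3918713}}{34}$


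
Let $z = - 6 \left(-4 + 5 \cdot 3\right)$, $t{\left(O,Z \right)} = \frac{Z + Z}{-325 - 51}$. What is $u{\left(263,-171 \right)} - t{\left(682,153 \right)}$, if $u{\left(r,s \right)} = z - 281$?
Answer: $- \frac{65083}{188} \approx -346.19$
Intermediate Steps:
$t{\left(O,Z \right)} = - \frac{Z}{188}$ ($t{\left(O,Z \right)} = \frac{2 Z}{-376} = 2 Z \left(- \frac{1}{376}\right) = - \frac{Z}{188}$)
$z = -66$ ($z = - 6 \left(-4 + 15\right) = \left(-6\right) 11 = -66$)
$u{\left(r,s \right)} = -347$ ($u{\left(r,s \right)} = -66 - 281 = -347$)
$u{\left(263,-171 \right)} - t{\left(682,153 \right)} = -347 - \left(- \frac{1}{188}\right) 153 = -347 - - \frac{153}{188} = -347 + \frac{153}{188} = - \frac{65083}{188}$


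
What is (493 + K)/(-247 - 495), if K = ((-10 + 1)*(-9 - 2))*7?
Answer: -593/371 ≈ -1.5984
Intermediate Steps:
K = 693 (K = -9*(-11)*7 = 99*7 = 693)
(493 + K)/(-247 - 495) = (493 + 693)/(-247 - 495) = 1186/(-742) = 1186*(-1/742) = -593/371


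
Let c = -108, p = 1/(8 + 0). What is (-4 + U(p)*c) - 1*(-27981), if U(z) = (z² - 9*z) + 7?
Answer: 437453/16 ≈ 27341.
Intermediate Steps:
p = ⅛ (p = 1/8 = ⅛ ≈ 0.12500)
U(z) = 7 + z² - 9*z
(-4 + U(p)*c) - 1*(-27981) = (-4 + (7 + (⅛)² - 9*⅛)*(-108)) - 1*(-27981) = (-4 + (7 + 1/64 - 9/8)*(-108)) + 27981 = (-4 + (377/64)*(-108)) + 27981 = (-4 - 10179/16) + 27981 = -10243/16 + 27981 = 437453/16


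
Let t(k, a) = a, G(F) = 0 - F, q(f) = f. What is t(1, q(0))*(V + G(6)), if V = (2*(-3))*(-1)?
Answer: 0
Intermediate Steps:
G(F) = -F
V = 6 (V = -6*(-1) = 6)
t(1, q(0))*(V + G(6)) = 0*(6 - 1*6) = 0*(6 - 6) = 0*0 = 0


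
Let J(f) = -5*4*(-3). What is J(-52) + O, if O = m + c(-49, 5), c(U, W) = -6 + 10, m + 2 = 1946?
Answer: 2008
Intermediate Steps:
m = 1944 (m = -2 + 1946 = 1944)
c(U, W) = 4
J(f) = 60 (J(f) = -20*(-3) = 60)
O = 1948 (O = 1944 + 4 = 1948)
J(-52) + O = 60 + 1948 = 2008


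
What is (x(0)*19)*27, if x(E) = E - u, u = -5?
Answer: 2565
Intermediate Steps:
x(E) = 5 + E (x(E) = E - 1*(-5) = E + 5 = 5 + E)
(x(0)*19)*27 = ((5 + 0)*19)*27 = (5*19)*27 = 95*27 = 2565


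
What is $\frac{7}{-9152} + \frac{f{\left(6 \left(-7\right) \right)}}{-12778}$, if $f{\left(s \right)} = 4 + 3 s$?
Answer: $\frac{513549}{58472128} \approx 0.0087828$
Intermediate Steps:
$\frac{7}{-9152} + \frac{f{\left(6 \left(-7\right) \right)}}{-12778} = \frac{7}{-9152} + \frac{4 + 3 \cdot 6 \left(-7\right)}{-12778} = 7 \left(- \frac{1}{9152}\right) + \left(4 + 3 \left(-42\right)\right) \left(- \frac{1}{12778}\right) = - \frac{7}{9152} + \left(4 - 126\right) \left(- \frac{1}{12778}\right) = - \frac{7}{9152} - - \frac{61}{6389} = - \frac{7}{9152} + \frac{61}{6389} = \frac{513549}{58472128}$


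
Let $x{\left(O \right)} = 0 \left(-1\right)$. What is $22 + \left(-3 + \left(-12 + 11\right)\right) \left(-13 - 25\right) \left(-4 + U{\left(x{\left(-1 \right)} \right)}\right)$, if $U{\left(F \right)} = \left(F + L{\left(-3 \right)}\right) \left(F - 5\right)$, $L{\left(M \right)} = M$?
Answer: $1694$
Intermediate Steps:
$x{\left(O \right)} = 0$
$U{\left(F \right)} = \left(-5 + F\right) \left(-3 + F\right)$ ($U{\left(F \right)} = \left(F - 3\right) \left(F - 5\right) = \left(-3 + F\right) \left(-5 + F\right) = \left(-5 + F\right) \left(-3 + F\right)$)
$22 + \left(-3 + \left(-12 + 11\right)\right) \left(-13 - 25\right) \left(-4 + U{\left(x{\left(-1 \right)} \right)}\right) = 22 + \left(-3 + \left(-12 + 11\right)\right) \left(-13 - 25\right) \left(-4 + \left(15 + 0^{2} - 0\right)\right) = 22 + \left(-3 - 1\right) \left(-38\right) \left(-4 + \left(15 + 0 + 0\right)\right) = 22 + \left(-4\right) \left(-38\right) \left(-4 + 15\right) = 22 + 152 \cdot 11 = 22 + 1672 = 1694$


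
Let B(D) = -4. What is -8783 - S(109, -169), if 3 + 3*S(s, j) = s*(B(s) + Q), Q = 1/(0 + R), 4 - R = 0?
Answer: -34583/4 ≈ -8645.8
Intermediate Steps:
R = 4 (R = 4 - 1*0 = 4 + 0 = 4)
Q = 1/4 (Q = 1/(0 + 4) = 1/4 ≈ 0.25000)
S(s, j) = -1 - 5*s/4 (S(s, j) = -1 + (s*(-4 + 1/4))/3 = -1 + (s*(-15/4))/3 = -1 + (-15*s/4)/3 = -1 - 5*s/4)
-8783 - S(109, -169) = -8783 - (-1 - 5/4*109) = -8783 - (-1 - 545/4) = -8783 - 1*(-549/4) = -8783 + 549/4 = -34583/4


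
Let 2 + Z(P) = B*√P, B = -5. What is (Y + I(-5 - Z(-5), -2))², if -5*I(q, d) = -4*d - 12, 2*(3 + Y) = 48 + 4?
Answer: 14161/25 ≈ 566.44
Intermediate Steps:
Y = 23 (Y = -3 + (48 + 4)/2 = -3 + (½)*52 = -3 + 26 = 23)
Z(P) = -2 - 5*√P
I(q, d) = 12/5 + 4*d/5 (I(q, d) = -(-4*d - 12)/5 = -(-12 - 4*d)/5 = 12/5 + 4*d/5)
(Y + I(-5 - Z(-5), -2))² = (23 + (12/5 + (⅘)*(-2)))² = (23 + (12/5 - 8/5))² = (23 + ⅘)² = (119/5)² = 14161/25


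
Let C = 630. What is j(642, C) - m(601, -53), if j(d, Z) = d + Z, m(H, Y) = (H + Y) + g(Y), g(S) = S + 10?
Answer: 767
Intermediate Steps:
g(S) = 10 + S
m(H, Y) = 10 + H + 2*Y (m(H, Y) = (H + Y) + (10 + Y) = 10 + H + 2*Y)
j(d, Z) = Z + d
j(642, C) - m(601, -53) = (630 + 642) - (10 + 601 + 2*(-53)) = 1272 - (10 + 601 - 106) = 1272 - 1*505 = 1272 - 505 = 767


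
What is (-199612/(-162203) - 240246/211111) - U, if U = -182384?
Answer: 6245348852285666/34242837533 ≈ 1.8238e+5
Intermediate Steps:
(-199612/(-162203) - 240246/211111) - U = (-199612/(-162203) - 240246/211111) - 1*(-182384) = (-199612*(-1/162203) - 240246*1/211111) + 182384 = (199612/162203 - 240246/211111) + 182384 = 3171666994/34242837533 + 182384 = 6245348852285666/34242837533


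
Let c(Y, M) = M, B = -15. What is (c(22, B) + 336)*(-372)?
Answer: -119412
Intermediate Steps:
(c(22, B) + 336)*(-372) = (-15 + 336)*(-372) = 321*(-372) = -119412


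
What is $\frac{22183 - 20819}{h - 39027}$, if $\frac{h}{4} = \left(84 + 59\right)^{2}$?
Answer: $\frac{1364}{42769} \approx 0.031892$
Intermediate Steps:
$h = 81796$ ($h = 4 \left(84 + 59\right)^{2} = 4 \cdot 143^{2} = 4 \cdot 20449 = 81796$)
$\frac{22183 - 20819}{h - 39027} = \frac{22183 - 20819}{81796 - 39027} = \frac{1364}{42769}$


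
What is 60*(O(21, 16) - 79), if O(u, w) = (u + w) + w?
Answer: -1560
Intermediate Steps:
O(u, w) = u + 2*w
60*(O(21, 16) - 79) = 60*((21 + 2*16) - 79) = 60*((21 + 32) - 79) = 60*(53 - 79) = 60*(-26) = -1560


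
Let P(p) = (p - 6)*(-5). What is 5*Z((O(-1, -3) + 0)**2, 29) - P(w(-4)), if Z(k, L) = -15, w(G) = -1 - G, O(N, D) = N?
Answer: -90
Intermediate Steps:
P(p) = 30 - 5*p (P(p) = (-6 + p)*(-5) = 30 - 5*p)
5*Z((O(-1, -3) + 0)**2, 29) - P(w(-4)) = 5*(-15) - (30 - 5*(-1 - 1*(-4))) = -75 - (30 - 5*(-1 + 4)) = -75 - (30 - 5*3) = -75 - (30 - 15) = -75 - 1*15 = -75 - 15 = -90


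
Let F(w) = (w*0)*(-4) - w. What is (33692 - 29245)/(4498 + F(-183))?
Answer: 4447/4681 ≈ 0.95001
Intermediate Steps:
F(w) = -w (F(w) = 0*(-4) - w = 0 - w = -w)
(33692 - 29245)/(4498 + F(-183)) = (33692 - 29245)/(4498 - 1*(-183)) = 4447/(4498 + 183) = 4447/4681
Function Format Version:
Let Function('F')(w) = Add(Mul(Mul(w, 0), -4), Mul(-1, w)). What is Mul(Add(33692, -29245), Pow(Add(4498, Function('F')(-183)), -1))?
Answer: Rational(4447, 4681) ≈ 0.95001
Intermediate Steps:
Function('F')(w) = Mul(-1, w) (Function('F')(w) = Add(Mul(0, -4), Mul(-1, w)) = Add(0, Mul(-1, w)) = Mul(-1, w))
Mul(Add(33692, -29245), Pow(Add(4498, Function('F')(-183)), -1)) = Mul(Add(33692, -29245), Pow(Add(4498, Mul(-1, -183)), -1)) = Mul(4447, Pow(Add(4498, 183), -1)) = Mul(4447, Pow(4681, -1)) = Mul(4447, Rational(1, 4681)) = Rational(4447, 4681)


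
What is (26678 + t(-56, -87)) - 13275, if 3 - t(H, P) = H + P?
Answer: 13549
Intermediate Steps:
t(H, P) = 3 - H - P (t(H, P) = 3 - (H + P) = 3 + (-H - P) = 3 - H - P)
(26678 + t(-56, -87)) - 13275 = (26678 + (3 - 1*(-56) - 1*(-87))) - 13275 = (26678 + (3 + 56 + 87)) - 13275 = (26678 + 146) - 13275 = 26824 - 13275 = 13549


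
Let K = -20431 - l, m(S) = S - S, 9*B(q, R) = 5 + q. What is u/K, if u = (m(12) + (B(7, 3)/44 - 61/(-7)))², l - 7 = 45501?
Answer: -4080400/3518570979 ≈ -0.0011597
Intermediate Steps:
l = 45508 (l = 7 + 45501 = 45508)
B(q, R) = 5/9 + q/9 (B(q, R) = (5 + q)/9 = 5/9 + q/9)
m(S) = 0
K = -65939 (K = -20431 - 1*45508 = -20431 - 45508 = -65939)
u = 4080400/53361 (u = (0 + ((5/9 + (⅑)*7)/44 - 61/(-7)))² = (0 + ((5/9 + 7/9)*(1/44) - 61*(-⅐)))² = (0 + ((4/3)*(1/44) + 61/7))² = (0 + (1/33 + 61/7))² = (0 + 2020/231)² = (2020/231)² = 4080400/53361 ≈ 76.468)
u/K = (4080400/53361)/(-65939) = (4080400/53361)*(-1/65939) = -4080400/3518570979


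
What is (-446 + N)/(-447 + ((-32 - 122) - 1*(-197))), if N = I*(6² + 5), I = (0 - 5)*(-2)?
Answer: 9/101 ≈ 0.089109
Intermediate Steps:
I = 10 (I = -5*(-2) = 10)
N = 410 (N = 10*(6² + 5) = 10*(36 + 5) = 10*41 = 410)
(-446 + N)/(-447 + ((-32 - 122) - 1*(-197))) = (-446 + 410)/(-447 + ((-32 - 122) - 1*(-197))) = -36/(-447 + (-154 + 197)) = -36/(-447 + 43) = -36/(-404) = -36*(-1/404) = 9/101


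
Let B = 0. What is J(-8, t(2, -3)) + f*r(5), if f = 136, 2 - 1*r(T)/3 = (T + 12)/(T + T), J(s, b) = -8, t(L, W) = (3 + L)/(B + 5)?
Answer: 572/5 ≈ 114.40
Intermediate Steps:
t(L, W) = ⅗ + L/5 (t(L, W) = (3 + L)/(0 + 5) = (3 + L)/5 = (3 + L)*(⅕) = ⅗ + L/5)
r(T) = 6 - 3*(12 + T)/(2*T) (r(T) = 6 - 3*(T + 12)/(T + T) = 6 - 3*(12 + T)/(2*T))
J(-8, t(2, -3)) + f*r(5) = -8 + 136*(9/2 - 18/5) = -8 + 136*(9/10) = -8 + 612/5 = 572/5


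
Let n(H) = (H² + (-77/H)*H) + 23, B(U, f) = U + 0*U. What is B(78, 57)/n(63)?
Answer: 26/1305 ≈ 0.019923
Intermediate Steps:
B(U, f) = U (B(U, f) = U + 0 = U)
n(H) = -54 + H² (n(H) = (H² - 77) + 23 = (-77 + H²) + 23 = -54 + H²)
B(78, 57)/n(63) = 78/(-54 + 63²) = 78/(-54 + 3969) = 78/3915 = 78*(1/3915) = 26/1305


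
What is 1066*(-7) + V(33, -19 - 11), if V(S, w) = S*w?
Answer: -8452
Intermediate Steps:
1066*(-7) + V(33, -19 - 11) = 1066*(-7) + 33*(-19 - 11) = -7462 + 33*(-30) = -7462 - 990 = -8452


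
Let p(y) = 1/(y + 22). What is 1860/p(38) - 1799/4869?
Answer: 543378601/4869 ≈ 1.1160e+5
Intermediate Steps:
p(y) = 1/(22 + y)
1860/p(38) - 1799/4869 = 1860/(1/(22 + 38)) - 1799/4869 = 1860/(1/60) - 1799*1/4869 = 1860/(1/60) - 1799/4869 = 1860*60 - 1799/4869 = 111600 - 1799/4869 = 543378601/4869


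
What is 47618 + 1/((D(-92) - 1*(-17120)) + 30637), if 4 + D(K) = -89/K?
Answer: 209203254662/4393365 ≈ 47618.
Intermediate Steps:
D(K) = -4 - 89/K
47618 + 1/((D(-92) - 1*(-17120)) + 30637) = 47618 + 1/(((-4 - 89/(-92)) - 1*(-17120)) + 30637) = 47618 + 1/(((-4 - 89*(-1/92)) + 17120) + 30637) = 47618 + 1/(((-4 + 89/92) + 17120) + 30637) = 47618 + 1/((-279/92 + 17120) + 30637) = 47618 + 1/(1574761/92 + 30637) = 47618 + 1/(4393365/92) = 47618 + 92/4393365 = 209203254662/4393365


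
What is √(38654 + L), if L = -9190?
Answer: 2*√7366 ≈ 171.65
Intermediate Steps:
√(38654 + L) = √(38654 - 9190) = √29464 = 2*√7366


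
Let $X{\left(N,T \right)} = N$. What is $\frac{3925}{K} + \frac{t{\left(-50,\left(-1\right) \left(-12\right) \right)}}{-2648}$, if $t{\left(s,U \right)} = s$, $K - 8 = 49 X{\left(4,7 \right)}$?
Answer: $\frac{650225}{33762} \approx 19.259$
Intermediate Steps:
$K = 204$ ($K = 8 + 49 \cdot 4 = 8 + 196 = 204$)
$\frac{3925}{K} + \frac{t{\left(-50,\left(-1\right) \left(-12\right) \right)}}{-2648} = \frac{3925}{204} - \frac{50}{-2648} = 3925 \cdot \frac{1}{204} - - \frac{25}{1324} = \frac{3925}{204} + \frac{25}{1324} = \frac{650225}{33762}$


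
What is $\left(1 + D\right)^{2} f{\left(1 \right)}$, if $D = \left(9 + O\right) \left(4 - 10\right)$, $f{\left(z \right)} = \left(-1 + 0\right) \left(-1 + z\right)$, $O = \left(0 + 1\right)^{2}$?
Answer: $0$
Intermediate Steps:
$O = 1$ ($O = 1^{2} = 1$)
$f{\left(z \right)} = 1 - z$ ($f{\left(z \right)} = - (-1 + z) = 1 - z$)
$D = -60$ ($D = \left(9 + 1\right) \left(4 - 10\right) = 10 \left(-6\right) = -60$)
$\left(1 + D\right)^{2} f{\left(1 \right)} = \left(1 - 60\right)^{2} \left(1 - 1\right) = \left(-59\right)^{2} \left(1 - 1\right) = 3481 \cdot 0 = 0$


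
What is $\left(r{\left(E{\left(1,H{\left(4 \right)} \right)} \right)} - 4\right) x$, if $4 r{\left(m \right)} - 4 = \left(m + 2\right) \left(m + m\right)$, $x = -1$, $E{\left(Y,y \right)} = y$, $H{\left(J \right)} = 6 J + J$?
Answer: $-417$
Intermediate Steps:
$H{\left(J \right)} = 7 J$
$r{\left(m \right)} = 1 + \frac{m \left(2 + m\right)}{2}$ ($r{\left(m \right)} = 1 + \frac{\left(m + 2\right) \left(m + m\right)}{4} = 1 + \frac{\left(2 + m\right) 2 m}{4} = 1 + \frac{2 m \left(2 + m\right)}{4} = 1 + \frac{m \left(2 + m\right)}{2}$)
$\left(r{\left(E{\left(1,H{\left(4 \right)} \right)} \right)} - 4\right) x = \left(\left(1 + 7 \cdot 4 + \frac{\left(7 \cdot 4\right)^{2}}{2}\right) - 4\right) \left(-1\right) = \left(\left(1 + 28 + \frac{28^{2}}{2}\right) - 4\right) \left(-1\right) = \left(\left(1 + 28 + \frac{1}{2} \cdot 784\right) - 4\right) \left(-1\right) = \left(\left(1 + 28 + 392\right) - 4\right) \left(-1\right) = \left(421 - 4\right) \left(-1\right) = 417 \left(-1\right) = -417$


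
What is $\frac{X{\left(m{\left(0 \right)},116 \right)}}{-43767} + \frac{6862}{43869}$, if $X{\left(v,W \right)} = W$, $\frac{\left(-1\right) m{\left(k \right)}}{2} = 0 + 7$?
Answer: $\frac{98413450}{640004841} \approx 0.15377$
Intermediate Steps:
$m{\left(k \right)} = -14$ ($m{\left(k \right)} = - 2 \left(0 + 7\right) = \left(-2\right) 7 = -14$)
$\frac{X{\left(m{\left(0 \right)},116 \right)}}{-43767} + \frac{6862}{43869} = \frac{116}{-43767} + \frac{6862}{43869} = 116 \left(- \frac{1}{43767}\right) + 6862 \cdot \frac{1}{43869} = - \frac{116}{43767} + \frac{6862}{43869} = \frac{98413450}{640004841}$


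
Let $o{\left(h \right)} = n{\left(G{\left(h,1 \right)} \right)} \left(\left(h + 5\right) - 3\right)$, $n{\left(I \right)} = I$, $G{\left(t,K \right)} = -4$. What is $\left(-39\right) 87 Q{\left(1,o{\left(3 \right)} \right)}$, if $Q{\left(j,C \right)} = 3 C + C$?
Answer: $271440$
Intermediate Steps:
$o{\left(h \right)} = -8 - 4 h$ ($o{\left(h \right)} = - 4 \left(\left(h + 5\right) - 3\right) = - 4 \left(\left(5 + h\right) - 3\right) = - 4 \left(2 + h\right) = -8 - 4 h$)
$Q{\left(j,C \right)} = 4 C$
$\left(-39\right) 87 Q{\left(1,o{\left(3 \right)} \right)} = \left(-39\right) 87 \cdot 4 \left(-8 - 12\right) = - 3393 \cdot 4 \left(-8 - 12\right) = - 3393 \cdot 4 \left(-20\right) = \left(-3393\right) \left(-80\right) = 271440$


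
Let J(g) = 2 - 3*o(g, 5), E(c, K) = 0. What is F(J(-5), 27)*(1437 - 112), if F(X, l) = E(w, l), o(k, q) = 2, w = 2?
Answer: 0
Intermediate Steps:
J(g) = -4 (J(g) = 2 - 3*2 = 2 - 6 = -4)
F(X, l) = 0
F(J(-5), 27)*(1437 - 112) = 0*(1437 - 112) = 0*1325 = 0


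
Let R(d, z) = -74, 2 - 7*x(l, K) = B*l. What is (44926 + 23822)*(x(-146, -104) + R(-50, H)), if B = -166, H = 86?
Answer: -243092928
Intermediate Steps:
x(l, K) = 2/7 + 166*l/7 (x(l, K) = 2/7 - (-166)*l/7 = 2/7 + 166*l/7)
(44926 + 23822)*(x(-146, -104) + R(-50, H)) = (44926 + 23822)*((2/7 + (166/7)*(-146)) - 74) = 68748*((2/7 - 24236/7) - 74) = 68748*(-3462 - 74) = 68748*(-3536) = -243092928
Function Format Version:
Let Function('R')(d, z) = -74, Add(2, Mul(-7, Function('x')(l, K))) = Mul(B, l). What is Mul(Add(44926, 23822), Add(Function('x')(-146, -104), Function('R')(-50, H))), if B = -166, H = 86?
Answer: -243092928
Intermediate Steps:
Function('x')(l, K) = Add(Rational(2, 7), Mul(Rational(166, 7), l)) (Function('x')(l, K) = Add(Rational(2, 7), Mul(Rational(-1, 7), Mul(-166, l))) = Add(Rational(2, 7), Mul(Rational(166, 7), l)))
Mul(Add(44926, 23822), Add(Function('x')(-146, -104), Function('R')(-50, H))) = Mul(Add(44926, 23822), Add(Add(Rational(2, 7), Mul(Rational(166, 7), -146)), -74)) = Mul(68748, Add(Add(Rational(2, 7), Rational(-24236, 7)), -74)) = Mul(68748, Add(-3462, -74)) = Mul(68748, -3536) = -243092928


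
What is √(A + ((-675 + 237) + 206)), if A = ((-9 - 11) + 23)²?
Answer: I*√223 ≈ 14.933*I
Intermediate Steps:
A = 9 (A = (-20 + 23)² = 3² = 9)
√(A + ((-675 + 237) + 206)) = √(9 + ((-675 + 237) + 206)) = √(9 + (-438 + 206)) = √(9 - 232) = √(-223) = I*√223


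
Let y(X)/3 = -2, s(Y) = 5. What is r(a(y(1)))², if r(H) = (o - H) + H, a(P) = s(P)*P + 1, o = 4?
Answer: 16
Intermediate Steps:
y(X) = -6 (y(X) = 3*(-2) = -6)
a(P) = 1 + 5*P (a(P) = 5*P + 1 = 1 + 5*P)
r(H) = 4 (r(H) = (4 - H) + H = 4)
r(a(y(1)))² = 4² = 16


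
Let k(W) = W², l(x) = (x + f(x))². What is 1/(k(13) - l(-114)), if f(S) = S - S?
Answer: -1/12827 ≈ -7.7961e-5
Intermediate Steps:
f(S) = 0
l(x) = x² (l(x) = (x + 0)² = x²)
1/(k(13) - l(-114)) = 1/(13² - 1*(-114)²) = 1/(169 - 1*12996) = 1/(169 - 12996) = 1/(-12827) = -1/12827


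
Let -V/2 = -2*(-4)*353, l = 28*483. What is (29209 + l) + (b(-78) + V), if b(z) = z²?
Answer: 43169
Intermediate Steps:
l = 13524
V = -5648 (V = -2*(-2*(-4))*353 = -16*353 = -2*2824 = -5648)
(29209 + l) + (b(-78) + V) = (29209 + 13524) + ((-78)² - 5648) = 42733 + (6084 - 5648) = 42733 + 436 = 43169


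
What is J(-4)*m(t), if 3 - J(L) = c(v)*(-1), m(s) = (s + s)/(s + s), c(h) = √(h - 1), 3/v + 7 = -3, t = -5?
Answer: 3 + I*√130/10 ≈ 3.0 + 1.1402*I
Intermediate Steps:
v = -3/10 (v = 3/(-7 - 3) = 3/(-10) = 3*(-⅒) = -3/10 ≈ -0.30000)
c(h) = √(-1 + h)
m(s) = 1 (m(s) = (2*s)/((2*s)) = (2*s)*(1/(2*s)) = 1)
J(L) = 3 + I*√130/10 (J(L) = 3 - √(-1 - 3/10)*(-1) = 3 - √(-13/10)*(-1) = 3 - I*√130/10*(-1) = 3 - (-1)*I*√130/10 = 3 + I*√130/10)
J(-4)*m(t) = (3 + I*√130/10)*1 = 3 + I*√130/10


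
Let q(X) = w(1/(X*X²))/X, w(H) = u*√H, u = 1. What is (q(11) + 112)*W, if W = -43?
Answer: -4816 - 43*√11/1331 ≈ -4816.1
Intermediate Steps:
w(H) = √H (w(H) = 1*√H = √H)
q(X) = √(X⁻³)/X (q(X) = √(1/(X*X²))/X = √(1/(X³))/X = √(X⁻³)/X)
(q(11) + 112)*W = (√(11⁻³)/11 + 112)*(-43) = (√(1/1331)/11 + 112)*(-43) = ((√11/121)/11 + 112)*(-43) = (√11/1331 + 112)*(-43) = (112 + √11/1331)*(-43) = -4816 - 43*√11/1331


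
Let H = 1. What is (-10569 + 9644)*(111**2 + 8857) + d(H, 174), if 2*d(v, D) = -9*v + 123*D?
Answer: -39157907/2 ≈ -1.9579e+7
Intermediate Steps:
d(v, D) = -9*v/2 + 123*D/2 (d(v, D) = (-9*v + 123*D)/2 = -9*v/2 + 123*D/2)
(-10569 + 9644)*(111**2 + 8857) + d(H, 174) = (-10569 + 9644)*(111**2 + 8857) + (-9/2*1 + (123/2)*174) = -925*(12321 + 8857) + (-9/2 + 10701) = -925*21178 + 21393/2 = -19589650 + 21393/2 = -39157907/2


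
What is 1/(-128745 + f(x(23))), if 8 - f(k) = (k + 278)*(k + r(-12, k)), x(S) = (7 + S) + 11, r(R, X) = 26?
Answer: -1/150110 ≈ -6.6618e-6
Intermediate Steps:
x(S) = 18 + S
f(k) = 8 - (26 + k)*(278 + k) (f(k) = 8 - (k + 278)*(k + 26) = 8 - (278 + k)*(26 + k) = 8 - (26 + k)*(278 + k))
1/(-128745 + f(x(23))) = 1/(-128745 + (-7220 - (18 + 23)² - 304*(18 + 23))) = 1/(-128745 + (-7220 - 1*41² - 304*41)) = 1/(-128745 + (-7220 - 1*1681 - 12464)) = 1/(-128745 + (-7220 - 1681 - 12464)) = 1/(-128745 - 21365) = 1/(-150110) = -1/150110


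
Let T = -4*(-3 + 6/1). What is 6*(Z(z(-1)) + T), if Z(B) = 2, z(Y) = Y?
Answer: -60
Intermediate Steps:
T = -12 (T = -4*(-3 + 6*1) = -4*(-3 + 6) = -4*3 = -12)
6*(Z(z(-1)) + T) = 6*(2 - 12) = 6*(-10) = -60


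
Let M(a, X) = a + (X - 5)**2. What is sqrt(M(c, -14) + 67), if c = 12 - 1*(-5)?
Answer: sqrt(445) ≈ 21.095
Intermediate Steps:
c = 17 (c = 12 + 5 = 17)
M(a, X) = a + (-5 + X)**2
sqrt(M(c, -14) + 67) = sqrt((17 + (-5 - 14)**2) + 67) = sqrt((17 + (-19)**2) + 67) = sqrt((17 + 361) + 67) = sqrt(378 + 67) = sqrt(445)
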